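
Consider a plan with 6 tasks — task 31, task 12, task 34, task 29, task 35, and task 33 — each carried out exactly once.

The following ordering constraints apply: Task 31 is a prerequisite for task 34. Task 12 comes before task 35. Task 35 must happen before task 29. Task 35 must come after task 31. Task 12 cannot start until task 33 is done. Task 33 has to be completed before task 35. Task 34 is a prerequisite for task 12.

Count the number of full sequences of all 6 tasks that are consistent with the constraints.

3

The tasks with no prerequisites are task 31, task 33; any of them can be placed first.
Counting all ways to extend the partial order to a total order gives 3.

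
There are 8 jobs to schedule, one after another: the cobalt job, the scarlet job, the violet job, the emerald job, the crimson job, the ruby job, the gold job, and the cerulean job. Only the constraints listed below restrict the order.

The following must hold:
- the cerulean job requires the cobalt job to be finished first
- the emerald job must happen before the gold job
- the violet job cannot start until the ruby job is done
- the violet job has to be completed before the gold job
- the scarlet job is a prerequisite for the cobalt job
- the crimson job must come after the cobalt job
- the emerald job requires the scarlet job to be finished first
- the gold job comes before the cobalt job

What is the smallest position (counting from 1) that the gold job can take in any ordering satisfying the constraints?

Every job that must precede the gold job has to come before it. Tracing all chains that end at the gold job, those jobs are: the scarlet job, the violet job, the emerald job, the ruby job — 4 in total.
With 4 mandatory predecessors, the earliest the gold job can sit is position 4+1 = 5, and placing just those 4 first achieves it.

5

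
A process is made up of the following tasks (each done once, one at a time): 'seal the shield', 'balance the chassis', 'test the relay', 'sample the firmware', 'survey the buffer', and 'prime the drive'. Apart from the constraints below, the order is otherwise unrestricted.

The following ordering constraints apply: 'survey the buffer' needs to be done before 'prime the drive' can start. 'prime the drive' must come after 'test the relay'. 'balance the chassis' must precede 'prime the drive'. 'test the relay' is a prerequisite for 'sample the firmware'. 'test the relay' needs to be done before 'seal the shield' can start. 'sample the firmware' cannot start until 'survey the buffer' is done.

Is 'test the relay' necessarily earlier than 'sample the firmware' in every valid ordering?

Chaining the stated constraints: 'test the relay' → 'sample the firmware'.
That forces 'test the relay' before 'sample the firmware' in every valid schedule.

Yes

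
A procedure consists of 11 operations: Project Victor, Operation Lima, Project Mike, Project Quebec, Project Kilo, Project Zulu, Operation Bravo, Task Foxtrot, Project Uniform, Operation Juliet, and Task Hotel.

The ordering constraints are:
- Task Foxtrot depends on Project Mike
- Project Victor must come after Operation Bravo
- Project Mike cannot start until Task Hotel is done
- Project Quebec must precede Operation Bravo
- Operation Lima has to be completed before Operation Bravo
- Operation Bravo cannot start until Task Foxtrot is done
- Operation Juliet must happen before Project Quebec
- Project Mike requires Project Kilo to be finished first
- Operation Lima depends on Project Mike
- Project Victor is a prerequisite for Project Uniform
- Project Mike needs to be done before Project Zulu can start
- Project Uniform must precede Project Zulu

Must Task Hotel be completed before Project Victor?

Following the dependencies: Task Hotel → Project Mike → Operation Lima → Operation Bravo → Project Victor.
So Task Hotel must precede Project Victor in any valid ordering.

Yes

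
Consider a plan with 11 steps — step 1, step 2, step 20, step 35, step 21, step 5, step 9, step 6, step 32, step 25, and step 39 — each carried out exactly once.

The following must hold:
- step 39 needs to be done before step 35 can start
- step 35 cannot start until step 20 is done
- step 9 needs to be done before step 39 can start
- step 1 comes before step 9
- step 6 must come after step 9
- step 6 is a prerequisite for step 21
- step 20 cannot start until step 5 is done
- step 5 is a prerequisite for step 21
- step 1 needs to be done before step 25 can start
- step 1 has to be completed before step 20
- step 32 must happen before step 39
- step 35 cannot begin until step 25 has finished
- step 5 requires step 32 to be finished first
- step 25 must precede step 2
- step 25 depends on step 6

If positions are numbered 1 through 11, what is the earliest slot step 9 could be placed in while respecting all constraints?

Working backwards through the constraints from step 9, its only required predecessor is step 1.
So at minimum 1 step comes before step 9, putting step 9 no earlier than position 2. That position is achievable by scheduling exactly that predecessor first.

2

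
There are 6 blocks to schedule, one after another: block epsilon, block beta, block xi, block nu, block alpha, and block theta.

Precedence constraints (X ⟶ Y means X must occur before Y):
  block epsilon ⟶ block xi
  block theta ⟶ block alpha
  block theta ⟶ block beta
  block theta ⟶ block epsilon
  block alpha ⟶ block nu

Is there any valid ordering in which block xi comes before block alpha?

Nothing in the constraints forces block alpha before block xi — there is no chain from block alpha to block xi.
So a valid ordering placing block xi earlier than block alpha exists.

Yes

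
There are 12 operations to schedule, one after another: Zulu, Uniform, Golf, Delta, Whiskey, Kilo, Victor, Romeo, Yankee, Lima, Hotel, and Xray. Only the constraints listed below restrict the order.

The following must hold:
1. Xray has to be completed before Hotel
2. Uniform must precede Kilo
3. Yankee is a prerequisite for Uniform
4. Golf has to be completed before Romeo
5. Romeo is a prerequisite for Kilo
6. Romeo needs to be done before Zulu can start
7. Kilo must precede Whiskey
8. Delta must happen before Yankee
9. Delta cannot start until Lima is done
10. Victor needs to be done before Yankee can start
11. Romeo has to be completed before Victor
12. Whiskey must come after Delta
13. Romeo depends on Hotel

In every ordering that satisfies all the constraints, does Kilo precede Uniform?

No

There is a chain Uniform → Kilo, which puts Uniform before Kilo.
So Kilo does not have to come before Uniform — it cannot.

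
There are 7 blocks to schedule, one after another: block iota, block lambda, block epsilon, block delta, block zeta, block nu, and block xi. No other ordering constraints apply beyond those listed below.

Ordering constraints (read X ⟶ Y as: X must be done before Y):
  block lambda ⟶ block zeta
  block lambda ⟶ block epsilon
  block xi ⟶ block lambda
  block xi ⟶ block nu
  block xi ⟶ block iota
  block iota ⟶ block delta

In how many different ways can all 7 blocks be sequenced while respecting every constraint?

Block xi is the only block with nothing required before it, so every ordering starts there.
Counting all ways to extend the partial order to a total order gives 120.

120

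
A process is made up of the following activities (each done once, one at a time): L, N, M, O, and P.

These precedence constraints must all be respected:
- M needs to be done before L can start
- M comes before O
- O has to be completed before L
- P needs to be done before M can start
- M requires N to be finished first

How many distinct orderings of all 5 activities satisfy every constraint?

2 activities have no prerequisites (N, P), so any of them could come first.
Enumerating by repeatedly choosing an available activity (one whose prerequisites are all placed) gives 2 distinct complete orderings.

2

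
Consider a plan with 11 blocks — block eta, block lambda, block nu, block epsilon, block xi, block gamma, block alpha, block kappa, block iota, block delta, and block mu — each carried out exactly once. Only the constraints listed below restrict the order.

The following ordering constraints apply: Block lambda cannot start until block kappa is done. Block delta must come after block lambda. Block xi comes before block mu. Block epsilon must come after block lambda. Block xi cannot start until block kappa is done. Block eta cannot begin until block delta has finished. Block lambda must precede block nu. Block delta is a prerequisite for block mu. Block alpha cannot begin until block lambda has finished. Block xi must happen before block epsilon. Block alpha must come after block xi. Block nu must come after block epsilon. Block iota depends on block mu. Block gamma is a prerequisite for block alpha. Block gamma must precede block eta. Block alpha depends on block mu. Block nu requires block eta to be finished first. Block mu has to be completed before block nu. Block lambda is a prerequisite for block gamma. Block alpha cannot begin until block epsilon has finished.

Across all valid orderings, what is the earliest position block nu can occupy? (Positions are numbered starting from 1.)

Working backwards through the constraints from block nu, its full set of required predecessors is block eta, block lambda, block epsilon, block xi, block gamma, block kappa, block delta, block mu — 8 of them.
With 8 mandatory predecessors, the earliest block nu can sit is position 8+1 = 9, and placing just those 8 first achieves it.

9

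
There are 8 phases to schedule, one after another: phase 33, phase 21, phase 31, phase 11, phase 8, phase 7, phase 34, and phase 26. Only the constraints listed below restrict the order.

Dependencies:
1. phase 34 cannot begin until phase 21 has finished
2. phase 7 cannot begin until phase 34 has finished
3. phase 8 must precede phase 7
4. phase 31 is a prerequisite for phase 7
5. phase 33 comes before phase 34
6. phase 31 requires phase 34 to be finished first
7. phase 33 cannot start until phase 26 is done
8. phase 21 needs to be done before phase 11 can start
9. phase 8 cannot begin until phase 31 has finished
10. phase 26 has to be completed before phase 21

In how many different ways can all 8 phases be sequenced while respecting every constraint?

Only phase 26 has no prerequisites, so it must go first.
Enumerating by repeatedly choosing an available phase (one whose prerequisites are all placed) gives 11 distinct complete orderings.

11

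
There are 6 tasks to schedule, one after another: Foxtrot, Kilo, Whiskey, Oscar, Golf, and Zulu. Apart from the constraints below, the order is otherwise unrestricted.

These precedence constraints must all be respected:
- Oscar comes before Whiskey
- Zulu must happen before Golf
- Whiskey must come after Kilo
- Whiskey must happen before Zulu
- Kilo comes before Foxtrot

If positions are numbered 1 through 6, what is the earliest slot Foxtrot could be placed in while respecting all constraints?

The only task forced before Foxtrot (directly or transitively) is Kilo.
So at minimum 1 task comes before Foxtrot, putting Foxtrot no earlier than position 2. That position is achievable by scheduling exactly that predecessor first.

2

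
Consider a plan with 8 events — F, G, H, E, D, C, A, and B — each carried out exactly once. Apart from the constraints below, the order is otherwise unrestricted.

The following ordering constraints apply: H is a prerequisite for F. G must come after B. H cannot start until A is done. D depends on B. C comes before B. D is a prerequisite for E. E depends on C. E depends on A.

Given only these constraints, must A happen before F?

Yes

Chaining the stated constraints: A → H → F.
So A must precede F in any valid ordering.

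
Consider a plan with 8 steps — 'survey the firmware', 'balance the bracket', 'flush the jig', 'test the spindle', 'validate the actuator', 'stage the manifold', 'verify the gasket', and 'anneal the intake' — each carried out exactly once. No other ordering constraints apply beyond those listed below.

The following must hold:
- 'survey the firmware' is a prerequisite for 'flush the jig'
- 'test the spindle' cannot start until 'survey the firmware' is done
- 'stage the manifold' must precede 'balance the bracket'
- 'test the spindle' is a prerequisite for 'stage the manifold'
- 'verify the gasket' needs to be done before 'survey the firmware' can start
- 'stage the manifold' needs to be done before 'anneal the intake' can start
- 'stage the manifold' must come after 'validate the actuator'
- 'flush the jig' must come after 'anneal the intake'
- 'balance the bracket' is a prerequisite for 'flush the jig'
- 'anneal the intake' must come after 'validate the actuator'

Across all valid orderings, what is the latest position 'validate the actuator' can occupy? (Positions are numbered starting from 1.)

4

Every step that must follow 'validate the actuator' has to come after it. Tracing all chains starting from 'validate the actuator', those steps are: 'balance the bracket', 'flush the jig', 'stage the manifold', 'anneal the intake' — 4 in total.
So at least 4 steps follow 'validate the actuator', putting 'validate the actuator' no later than position 4. That position is achievable by scheduling everything else first.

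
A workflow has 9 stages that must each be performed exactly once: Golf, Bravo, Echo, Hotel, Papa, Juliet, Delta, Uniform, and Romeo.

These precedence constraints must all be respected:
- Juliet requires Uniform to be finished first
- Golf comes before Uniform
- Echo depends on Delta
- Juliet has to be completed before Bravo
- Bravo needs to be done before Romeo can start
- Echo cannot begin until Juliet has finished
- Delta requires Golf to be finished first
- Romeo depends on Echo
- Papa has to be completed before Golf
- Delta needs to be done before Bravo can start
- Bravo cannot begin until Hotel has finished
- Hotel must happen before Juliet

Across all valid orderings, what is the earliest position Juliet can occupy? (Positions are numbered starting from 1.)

Every stage that must precede Juliet has to come before it. Tracing all chains that end at Juliet, those stages are: Golf, Hotel, Papa, Uniform — 4 in total.
With 4 mandatory predecessors, the earliest Juliet can sit is position 4+1 = 5, and placing just those 4 first achieves it.

5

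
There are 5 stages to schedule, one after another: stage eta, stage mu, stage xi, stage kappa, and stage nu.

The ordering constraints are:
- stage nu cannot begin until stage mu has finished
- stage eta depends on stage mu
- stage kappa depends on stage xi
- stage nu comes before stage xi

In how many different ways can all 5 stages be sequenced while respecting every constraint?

Only stage mu has no prerequisites, so it must go first.
Systematically extending each partial ordering one stage at a time and counting, there are 4 complete orderings.

4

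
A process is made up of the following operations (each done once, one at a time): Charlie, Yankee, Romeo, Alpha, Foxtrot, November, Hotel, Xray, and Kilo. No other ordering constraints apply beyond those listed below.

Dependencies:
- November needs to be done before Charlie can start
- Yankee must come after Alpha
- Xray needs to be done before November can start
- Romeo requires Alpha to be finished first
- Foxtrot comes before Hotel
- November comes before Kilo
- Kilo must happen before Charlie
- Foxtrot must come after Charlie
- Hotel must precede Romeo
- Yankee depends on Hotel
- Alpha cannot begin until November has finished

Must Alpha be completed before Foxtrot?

No chain of constraints connects Alpha to Foxtrot in either direction.
A valid ordering placing Foxtrot before Alpha exists, so the answer is no.

No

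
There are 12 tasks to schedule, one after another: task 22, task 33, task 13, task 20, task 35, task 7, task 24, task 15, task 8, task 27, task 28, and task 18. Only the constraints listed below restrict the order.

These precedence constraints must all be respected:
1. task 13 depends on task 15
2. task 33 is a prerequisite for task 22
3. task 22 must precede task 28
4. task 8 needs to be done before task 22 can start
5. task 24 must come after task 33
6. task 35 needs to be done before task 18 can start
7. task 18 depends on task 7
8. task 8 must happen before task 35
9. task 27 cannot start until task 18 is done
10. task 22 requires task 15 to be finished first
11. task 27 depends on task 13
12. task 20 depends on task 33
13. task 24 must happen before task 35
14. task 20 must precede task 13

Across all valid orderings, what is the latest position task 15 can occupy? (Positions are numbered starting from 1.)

8

Following every chain forward from task 15, the tasks that must come later are task 22, task 13, task 27, task 28 — 4 of them.
With 4 mandatory successors out of 12 tasks total, the latest slot for task 15 is 12−4 = 8, and it's reachable by doing all non-successors before task 15.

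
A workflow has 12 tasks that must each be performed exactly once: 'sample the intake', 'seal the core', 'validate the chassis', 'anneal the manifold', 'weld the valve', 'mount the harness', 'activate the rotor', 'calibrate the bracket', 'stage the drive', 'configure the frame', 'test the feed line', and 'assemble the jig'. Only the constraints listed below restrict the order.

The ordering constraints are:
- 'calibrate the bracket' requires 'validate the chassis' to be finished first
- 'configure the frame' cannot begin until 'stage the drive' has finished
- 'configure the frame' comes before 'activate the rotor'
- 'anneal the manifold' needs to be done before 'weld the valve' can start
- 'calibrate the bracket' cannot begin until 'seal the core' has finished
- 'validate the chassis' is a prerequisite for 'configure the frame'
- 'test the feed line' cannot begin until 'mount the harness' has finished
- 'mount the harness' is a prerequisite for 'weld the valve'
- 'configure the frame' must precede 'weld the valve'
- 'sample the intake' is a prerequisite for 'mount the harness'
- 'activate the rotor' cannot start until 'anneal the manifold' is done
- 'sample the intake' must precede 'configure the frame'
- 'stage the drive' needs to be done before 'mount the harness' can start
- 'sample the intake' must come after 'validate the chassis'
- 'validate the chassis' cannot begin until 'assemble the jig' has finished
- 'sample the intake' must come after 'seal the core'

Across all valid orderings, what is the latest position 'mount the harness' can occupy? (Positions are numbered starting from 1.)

10

The tasks that are forced after 'mount the harness', directly or by a chain of constraints, are 'weld the valve', 'test the feed line'. That's 2 tasks.
With 2 mandatory successors out of 12 tasks total, the latest slot for 'mount the harness' is 12−2 = 10, and it's reachable by doing all non-successors before 'mount the harness'.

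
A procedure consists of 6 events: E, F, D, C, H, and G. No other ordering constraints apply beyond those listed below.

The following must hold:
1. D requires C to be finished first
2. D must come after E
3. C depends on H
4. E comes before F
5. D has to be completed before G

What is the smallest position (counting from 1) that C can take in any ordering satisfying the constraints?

2

Working backwards through the constraints from C, its only required predecessor is H.
With 1 mandatory predecessor, the earliest C can sit is position 1+1 = 2, and placing just that one first achieves it.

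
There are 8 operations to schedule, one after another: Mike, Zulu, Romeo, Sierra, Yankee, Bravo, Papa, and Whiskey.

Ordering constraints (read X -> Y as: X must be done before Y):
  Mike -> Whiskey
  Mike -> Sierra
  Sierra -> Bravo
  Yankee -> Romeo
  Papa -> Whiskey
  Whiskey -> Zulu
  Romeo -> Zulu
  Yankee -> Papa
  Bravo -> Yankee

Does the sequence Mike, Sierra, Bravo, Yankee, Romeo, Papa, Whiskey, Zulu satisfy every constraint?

Yes

Going through the constraints one by one, each required predecessor appears earlier in the sequence than its dependent — e.g. Mike (position 1) is before Whiskey (position 7), as required.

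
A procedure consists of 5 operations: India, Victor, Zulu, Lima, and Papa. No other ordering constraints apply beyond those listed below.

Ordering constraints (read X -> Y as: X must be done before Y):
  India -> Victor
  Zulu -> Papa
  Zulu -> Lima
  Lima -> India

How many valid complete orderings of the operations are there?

Zulu is the only operation with nothing required before it, so every ordering starts there.
Systematically extending each partial ordering one operation at a time and counting, there are 4 complete orderings.

4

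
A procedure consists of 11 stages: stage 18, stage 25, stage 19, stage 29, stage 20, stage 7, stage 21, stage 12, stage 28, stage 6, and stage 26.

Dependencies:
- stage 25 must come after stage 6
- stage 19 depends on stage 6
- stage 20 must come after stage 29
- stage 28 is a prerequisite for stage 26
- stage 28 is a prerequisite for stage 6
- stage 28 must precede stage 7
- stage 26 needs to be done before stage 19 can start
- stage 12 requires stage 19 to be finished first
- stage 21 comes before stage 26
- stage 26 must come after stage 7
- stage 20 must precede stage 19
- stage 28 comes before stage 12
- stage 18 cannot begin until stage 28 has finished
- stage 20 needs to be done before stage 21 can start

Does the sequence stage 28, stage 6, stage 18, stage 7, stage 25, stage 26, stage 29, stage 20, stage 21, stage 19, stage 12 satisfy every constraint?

No

The sequence places stage 26 ahead of stage 21.
That contradicts the constraint that stage 21 must precede stage 26.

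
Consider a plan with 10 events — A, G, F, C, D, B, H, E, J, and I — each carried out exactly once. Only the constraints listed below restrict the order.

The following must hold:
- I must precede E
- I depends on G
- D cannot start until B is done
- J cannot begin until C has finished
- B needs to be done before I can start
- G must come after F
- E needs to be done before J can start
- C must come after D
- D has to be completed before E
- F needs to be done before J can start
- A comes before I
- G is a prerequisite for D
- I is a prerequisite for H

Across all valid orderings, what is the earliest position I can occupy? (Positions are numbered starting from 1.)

The events that are forced before I, directly or transitively, are A, G, F, B. That's 4 events.
With 4 mandatory predecessors, the earliest I can sit is position 4+1 = 5, and placing just those 4 first achieves it.

5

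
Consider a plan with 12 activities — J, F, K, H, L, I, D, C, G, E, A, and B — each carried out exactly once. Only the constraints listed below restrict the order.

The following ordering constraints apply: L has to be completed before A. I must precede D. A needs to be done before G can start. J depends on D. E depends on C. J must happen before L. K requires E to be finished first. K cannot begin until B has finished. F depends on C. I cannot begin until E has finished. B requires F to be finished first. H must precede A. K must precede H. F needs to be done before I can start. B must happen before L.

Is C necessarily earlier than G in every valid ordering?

Yes

Tracing the constraints gives a chain: C → F → B → L → A → G.
That forces C before G in every valid schedule.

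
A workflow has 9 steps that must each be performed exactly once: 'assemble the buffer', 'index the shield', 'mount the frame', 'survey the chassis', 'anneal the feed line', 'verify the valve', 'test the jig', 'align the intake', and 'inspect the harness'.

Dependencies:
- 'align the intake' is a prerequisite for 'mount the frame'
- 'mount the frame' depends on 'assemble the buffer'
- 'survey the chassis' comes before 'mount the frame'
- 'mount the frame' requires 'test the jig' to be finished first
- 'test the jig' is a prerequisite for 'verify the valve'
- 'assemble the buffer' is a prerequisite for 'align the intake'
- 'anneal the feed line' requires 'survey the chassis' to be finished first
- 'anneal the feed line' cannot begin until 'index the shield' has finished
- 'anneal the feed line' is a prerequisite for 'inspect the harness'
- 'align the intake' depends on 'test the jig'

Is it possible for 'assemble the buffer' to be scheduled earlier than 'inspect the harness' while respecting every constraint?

Yes

Nothing in the constraints forces 'inspect the harness' before 'assemble the buffer' — there is no chain from 'inspect the harness' to 'assemble the buffer'.
That means at least one valid schedule has 'assemble the buffer' before 'inspect the harness'.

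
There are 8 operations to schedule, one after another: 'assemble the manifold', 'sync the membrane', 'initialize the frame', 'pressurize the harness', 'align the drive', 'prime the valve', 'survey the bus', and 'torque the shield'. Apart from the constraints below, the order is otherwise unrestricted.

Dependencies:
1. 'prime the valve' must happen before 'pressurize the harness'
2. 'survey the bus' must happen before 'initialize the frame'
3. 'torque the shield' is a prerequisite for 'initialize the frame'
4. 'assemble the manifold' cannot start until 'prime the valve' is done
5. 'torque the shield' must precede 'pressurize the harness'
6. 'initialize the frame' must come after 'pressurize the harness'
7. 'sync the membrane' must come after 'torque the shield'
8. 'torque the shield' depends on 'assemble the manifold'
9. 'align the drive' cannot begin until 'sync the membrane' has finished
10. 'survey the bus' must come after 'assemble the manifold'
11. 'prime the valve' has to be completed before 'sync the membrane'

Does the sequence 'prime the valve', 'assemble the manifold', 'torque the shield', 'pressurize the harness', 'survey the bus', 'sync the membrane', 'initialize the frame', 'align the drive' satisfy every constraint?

Every stated constraint is respected: 'prime the valve' sits at position 1, ahead of 'sync the membrane' at position 6, and each of the other listed pairs likewise has the predecessor earlier in the sequence.

Yes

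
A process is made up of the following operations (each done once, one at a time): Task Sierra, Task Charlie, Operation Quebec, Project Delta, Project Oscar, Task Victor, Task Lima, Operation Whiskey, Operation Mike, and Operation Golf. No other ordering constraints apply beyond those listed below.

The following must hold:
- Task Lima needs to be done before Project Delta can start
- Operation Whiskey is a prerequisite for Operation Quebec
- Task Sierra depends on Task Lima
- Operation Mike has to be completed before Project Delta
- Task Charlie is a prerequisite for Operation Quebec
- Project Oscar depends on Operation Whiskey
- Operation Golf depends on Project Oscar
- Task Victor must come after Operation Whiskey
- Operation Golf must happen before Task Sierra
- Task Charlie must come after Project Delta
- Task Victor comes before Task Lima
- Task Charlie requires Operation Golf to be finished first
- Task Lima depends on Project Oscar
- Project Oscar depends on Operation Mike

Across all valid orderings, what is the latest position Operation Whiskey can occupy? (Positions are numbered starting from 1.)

2

Following every chain forward from Operation Whiskey, the operations that must come later are Task Sierra, Task Charlie, Operation Quebec, Project Delta, Project Oscar, Task Victor, Task Lima, Operation Golf — 8 of them.
So at least 8 operations follow Operation Whiskey, putting Operation Whiskey no later than position 2. That position is achievable by scheduling everything else first.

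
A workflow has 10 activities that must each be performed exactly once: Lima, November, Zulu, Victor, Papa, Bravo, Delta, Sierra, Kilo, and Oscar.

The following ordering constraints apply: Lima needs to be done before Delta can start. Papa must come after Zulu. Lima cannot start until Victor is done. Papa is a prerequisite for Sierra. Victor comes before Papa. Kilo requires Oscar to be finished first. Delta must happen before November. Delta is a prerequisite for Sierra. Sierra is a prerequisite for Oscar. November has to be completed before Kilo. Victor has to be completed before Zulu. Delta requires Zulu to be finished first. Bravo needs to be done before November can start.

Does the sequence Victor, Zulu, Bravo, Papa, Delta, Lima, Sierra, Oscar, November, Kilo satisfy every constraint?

Here Lima comes after Delta.
But one of the constraints requires Lima before Delta, so this ordering violates it.

No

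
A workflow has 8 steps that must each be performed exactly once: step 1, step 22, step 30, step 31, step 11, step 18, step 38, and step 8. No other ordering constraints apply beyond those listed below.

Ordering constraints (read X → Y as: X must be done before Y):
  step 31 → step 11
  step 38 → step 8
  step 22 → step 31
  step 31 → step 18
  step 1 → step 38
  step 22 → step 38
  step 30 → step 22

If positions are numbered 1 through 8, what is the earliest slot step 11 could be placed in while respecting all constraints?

4

Working backwards through the constraints from step 11, its full set of required predecessors is step 22, step 30, step 31 — 3 of them.
With 3 mandatory predecessors, the earliest step 11 can sit is position 3+1 = 4, and placing just those 3 first achieves it.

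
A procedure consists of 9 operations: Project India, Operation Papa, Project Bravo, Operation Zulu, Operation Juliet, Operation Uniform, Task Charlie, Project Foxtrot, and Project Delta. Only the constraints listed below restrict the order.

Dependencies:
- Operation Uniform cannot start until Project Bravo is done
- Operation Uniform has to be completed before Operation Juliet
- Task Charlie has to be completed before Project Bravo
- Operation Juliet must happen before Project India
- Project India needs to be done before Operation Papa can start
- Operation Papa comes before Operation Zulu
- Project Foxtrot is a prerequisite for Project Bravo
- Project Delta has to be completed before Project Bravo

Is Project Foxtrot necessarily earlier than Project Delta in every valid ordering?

No

No chain of constraints connects Project Foxtrot to Project Delta in either direction.
A valid ordering placing Project Delta before Project Foxtrot exists, so the answer is no.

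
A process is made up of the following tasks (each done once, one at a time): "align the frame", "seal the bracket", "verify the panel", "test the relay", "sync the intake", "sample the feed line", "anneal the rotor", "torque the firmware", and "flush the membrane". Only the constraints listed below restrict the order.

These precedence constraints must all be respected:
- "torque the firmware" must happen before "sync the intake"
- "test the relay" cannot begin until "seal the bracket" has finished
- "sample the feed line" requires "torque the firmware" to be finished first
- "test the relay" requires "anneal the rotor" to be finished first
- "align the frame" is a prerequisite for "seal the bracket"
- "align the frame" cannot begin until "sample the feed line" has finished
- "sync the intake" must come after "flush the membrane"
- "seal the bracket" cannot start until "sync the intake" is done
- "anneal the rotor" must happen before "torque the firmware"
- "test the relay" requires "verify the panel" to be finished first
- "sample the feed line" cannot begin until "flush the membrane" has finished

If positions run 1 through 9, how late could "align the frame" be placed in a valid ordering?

Every task that must follow "align the frame" has to come after it. Tracing all chains starting from "align the frame", those tasks are: "seal the bracket", "test the relay" — 2 in total.
With 2 mandatory successors out of 9 tasks total, the latest slot for "align the frame" is 9−2 = 7, and it's reachable by doing all non-successors before "align the frame".

7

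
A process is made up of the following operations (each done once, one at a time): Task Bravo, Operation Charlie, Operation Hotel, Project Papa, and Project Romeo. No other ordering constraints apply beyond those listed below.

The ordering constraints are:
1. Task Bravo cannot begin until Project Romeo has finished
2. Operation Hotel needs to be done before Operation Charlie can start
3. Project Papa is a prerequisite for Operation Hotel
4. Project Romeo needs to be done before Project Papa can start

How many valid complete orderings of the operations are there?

Only Project Romeo has no prerequisites, so it must go first.
Systematically extending each partial ordering one operation at a time and counting, there are 4 complete orderings.

4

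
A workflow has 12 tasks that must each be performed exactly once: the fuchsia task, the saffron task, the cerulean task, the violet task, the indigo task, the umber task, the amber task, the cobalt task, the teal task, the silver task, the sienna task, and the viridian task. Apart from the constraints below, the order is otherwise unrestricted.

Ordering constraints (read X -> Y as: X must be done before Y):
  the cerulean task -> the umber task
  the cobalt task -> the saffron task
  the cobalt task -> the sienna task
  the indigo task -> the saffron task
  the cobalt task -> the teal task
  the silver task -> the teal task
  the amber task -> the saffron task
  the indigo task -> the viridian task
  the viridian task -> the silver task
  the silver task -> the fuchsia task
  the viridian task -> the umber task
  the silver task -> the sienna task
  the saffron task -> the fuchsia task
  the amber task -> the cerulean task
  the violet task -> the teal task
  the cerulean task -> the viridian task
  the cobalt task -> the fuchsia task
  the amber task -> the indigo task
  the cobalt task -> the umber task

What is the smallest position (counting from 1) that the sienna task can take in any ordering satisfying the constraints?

7

Working backwards through the constraints from the sienna task, its full set of required predecessors is the cerulean task, the indigo task, the amber task, the cobalt task, the silver task, the viridian task — 6 of them.
With 6 mandatory predecessors, the earliest the sienna task can sit is position 6+1 = 7, and placing just those 6 first achieves it.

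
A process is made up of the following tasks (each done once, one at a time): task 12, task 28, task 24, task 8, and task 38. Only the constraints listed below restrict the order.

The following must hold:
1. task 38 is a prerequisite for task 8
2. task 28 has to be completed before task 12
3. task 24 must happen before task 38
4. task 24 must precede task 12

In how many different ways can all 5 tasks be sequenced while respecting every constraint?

9

The tasks with no prerequisites are task 28, task 24; any of them can be placed first.
Systematically extending each partial ordering one task at a time and counting, there are 9 complete orderings.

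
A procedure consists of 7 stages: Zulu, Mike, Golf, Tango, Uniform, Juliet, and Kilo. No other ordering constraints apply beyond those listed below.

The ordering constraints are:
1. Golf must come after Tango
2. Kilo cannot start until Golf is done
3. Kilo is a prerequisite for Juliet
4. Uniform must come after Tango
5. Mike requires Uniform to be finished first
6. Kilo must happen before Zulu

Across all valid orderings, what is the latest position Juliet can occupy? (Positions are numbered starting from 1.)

7

Juliet has no required successors, so nothing stops it from going last (position 7).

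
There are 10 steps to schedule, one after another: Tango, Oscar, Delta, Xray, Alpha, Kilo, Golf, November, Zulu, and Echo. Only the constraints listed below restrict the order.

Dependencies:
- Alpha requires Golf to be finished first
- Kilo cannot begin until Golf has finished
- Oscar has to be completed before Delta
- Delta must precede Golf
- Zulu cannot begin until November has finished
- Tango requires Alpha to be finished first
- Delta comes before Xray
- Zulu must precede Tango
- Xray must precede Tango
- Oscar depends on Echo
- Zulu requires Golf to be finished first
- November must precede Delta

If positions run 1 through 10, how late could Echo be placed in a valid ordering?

2

Every step that must follow Echo has to come after it. Tracing all chains starting from Echo, those steps are: Tango, Oscar, Delta, Xray, Alpha, Kilo, Golf, Zulu — 8 in total.
So at least 8 steps follow Echo, putting Echo no later than position 2. That position is achievable by scheduling everything else first.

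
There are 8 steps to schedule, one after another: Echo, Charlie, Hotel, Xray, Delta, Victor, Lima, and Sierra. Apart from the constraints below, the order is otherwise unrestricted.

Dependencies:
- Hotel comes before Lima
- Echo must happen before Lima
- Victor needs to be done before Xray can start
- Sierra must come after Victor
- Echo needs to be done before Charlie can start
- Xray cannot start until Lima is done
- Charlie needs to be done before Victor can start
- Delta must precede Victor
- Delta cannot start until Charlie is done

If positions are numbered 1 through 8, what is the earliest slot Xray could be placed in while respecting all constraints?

Every step that must precede Xray has to come before it. Tracing all chains that end at Xray, those steps are: Echo, Charlie, Hotel, Delta, Victor, Lima — 6 in total.
So at minimum 6 steps come before Xray, putting Xray no earlier than position 7. That position is achievable by scheduling exactly those predecessors first.

7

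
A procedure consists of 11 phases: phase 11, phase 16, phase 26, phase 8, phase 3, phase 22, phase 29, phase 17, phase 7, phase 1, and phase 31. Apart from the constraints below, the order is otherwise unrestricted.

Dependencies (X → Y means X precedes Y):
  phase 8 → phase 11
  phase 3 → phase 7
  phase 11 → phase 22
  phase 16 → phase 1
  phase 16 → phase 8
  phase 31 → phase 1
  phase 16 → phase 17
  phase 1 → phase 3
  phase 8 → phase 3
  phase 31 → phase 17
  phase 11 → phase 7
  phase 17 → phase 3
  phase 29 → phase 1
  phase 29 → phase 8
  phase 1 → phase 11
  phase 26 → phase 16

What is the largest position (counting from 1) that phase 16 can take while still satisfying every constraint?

4

Following every chain forward from phase 16, the phases that must come later are phase 11, phase 8, phase 3, phase 22, phase 17, phase 7, phase 1 — 7 of them.
So at least 7 phases follow phase 16, putting phase 16 no later than position 4. That position is achievable by scheduling everything else first.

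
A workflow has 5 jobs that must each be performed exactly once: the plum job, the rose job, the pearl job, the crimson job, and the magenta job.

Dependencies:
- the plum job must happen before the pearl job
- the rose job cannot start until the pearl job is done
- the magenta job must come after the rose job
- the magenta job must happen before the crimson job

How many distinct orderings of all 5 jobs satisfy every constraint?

1

The plum job is the only job with nothing required before it, so every ordering starts there.
Continuing from there, at each step only one job has all its prerequisites placed, so the ordering is fully determined — there is exactly 1.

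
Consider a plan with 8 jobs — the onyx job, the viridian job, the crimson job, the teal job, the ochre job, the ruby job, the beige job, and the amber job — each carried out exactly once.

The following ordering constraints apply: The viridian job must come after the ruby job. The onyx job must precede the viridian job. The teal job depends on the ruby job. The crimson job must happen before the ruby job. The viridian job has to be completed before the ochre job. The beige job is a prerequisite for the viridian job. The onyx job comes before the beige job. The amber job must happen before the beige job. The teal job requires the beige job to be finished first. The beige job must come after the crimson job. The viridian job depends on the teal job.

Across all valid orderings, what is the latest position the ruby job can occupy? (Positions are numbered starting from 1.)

The jobs that are forced after the ruby job, directly or by a chain of constraints, are the viridian job, the teal job, the ochre job. That's 3 jobs.
With 3 mandatory successors out of 8 jobs total, the latest slot for the ruby job is 8−3 = 5, and it's reachable by doing all non-successors before the ruby job.

5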